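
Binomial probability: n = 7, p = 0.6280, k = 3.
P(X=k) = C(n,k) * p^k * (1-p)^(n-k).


C(7,3) = 35
p^3 = 0.247673
(1-p)^4 = 0.019150
P = 35 * 0.247673 * 0.019150 = 0.1660

P(X=3) = 0.1660


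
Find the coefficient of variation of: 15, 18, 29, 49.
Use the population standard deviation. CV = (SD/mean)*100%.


Mean = 27.7500
SD = 13.3299
CV = (13.3299/27.7500)*100 = 48.0358%

CV = 48.0358%


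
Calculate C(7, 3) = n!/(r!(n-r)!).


C(7,3) = 7!/(3! × 4!)
= 5040/(6 × 24)
= 35

C(7,3) = 35


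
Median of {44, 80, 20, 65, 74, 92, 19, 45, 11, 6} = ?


Sorted: 6, 11, 19, 20, 44, 45, 65, 74, 80, 92
n = 10 (even)
Middle values: 44 and 45
Median = (44+45)/2 = 44.5000

Median = 44.5000


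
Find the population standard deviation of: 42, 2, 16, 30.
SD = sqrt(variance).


Mean = 22.5000
Variance = 224.7500
SD = sqrt(224.7500) = 14.9917

SD = 14.9917


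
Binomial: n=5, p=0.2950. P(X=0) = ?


C(5,0) = 1
p^0 = 1.000000
(1-p)^5 = 0.174159
P = 1 * 1.000000 * 0.174159 = 0.1742

P(X=0) = 0.1742


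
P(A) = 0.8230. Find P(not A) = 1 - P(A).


P(not A) = 1 - 0.8230 = 0.1770

P(not A) = 0.1770


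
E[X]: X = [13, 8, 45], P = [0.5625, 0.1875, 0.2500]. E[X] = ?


E[X] = 13*0.5625 + 8*0.1875 + 45*0.2500
= 7.3125 + 1.5000 + 11.2500
= 20.0625

E[X] = 20.0625


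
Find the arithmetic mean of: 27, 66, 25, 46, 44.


Sum = 27 + 66 + 25 + 46 + 44 = 208
n = 5
Mean = 208/5 = 41.6000

Mean = 41.6000


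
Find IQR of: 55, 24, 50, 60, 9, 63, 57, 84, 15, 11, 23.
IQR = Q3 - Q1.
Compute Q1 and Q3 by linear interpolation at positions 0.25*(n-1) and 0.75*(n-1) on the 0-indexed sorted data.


Sorted: 9, 11, 15, 23, 24, 50, 55, 57, 60, 63, 84
Q1 (25th %ile) = 19.0000
Q3 (75th %ile) = 58.5000
IQR = 58.5000 - 19.0000 = 39.5000

IQR = 39.5000


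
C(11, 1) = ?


C(11,1) = 11!/(1! × 10!)
= 39916800/(1 × 3628800)
= 11

C(11,1) = 11


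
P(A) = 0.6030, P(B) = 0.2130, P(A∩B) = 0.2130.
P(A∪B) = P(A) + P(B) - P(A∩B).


P(A∪B) = 0.6030 + 0.2130 - 0.2130
= 0.8160 - 0.2130
= 0.6030

P(A∪B) = 0.6030


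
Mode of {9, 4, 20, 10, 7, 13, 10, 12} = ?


Frequencies: 4:1, 7:1, 9:1, 10:2, 12:1, 13:1, 20:1
Max frequency = 2
Mode = 10

Mode = 10


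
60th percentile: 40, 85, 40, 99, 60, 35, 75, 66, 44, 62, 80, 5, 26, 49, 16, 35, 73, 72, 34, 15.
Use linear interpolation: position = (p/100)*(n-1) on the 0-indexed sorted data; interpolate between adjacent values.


Sorted: 5, 15, 16, 26, 34, 35, 35, 40, 40, 44, 49, 60, 62, 66, 72, 73, 75, 80, 85, 99
n = 20
Index = 60/100 * 19 = 11.4000
Lower = data[11] = 60, Upper = data[12] = 62
P60 = 60 + 0.4000*(2) = 60.8000

P60 = 60.8000


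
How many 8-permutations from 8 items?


P(8,8) = 8!/0!
= 40320/1
= 40320

P(8,8) = 40320


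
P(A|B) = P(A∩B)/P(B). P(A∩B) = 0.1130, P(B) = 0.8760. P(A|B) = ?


P(A|B) = 0.1130/0.8760 = 0.1290

P(A|B) = 0.1290


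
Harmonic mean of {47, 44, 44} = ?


Sum of reciprocals = 1/47 + 1/44 + 1/44 = 0.066731
HM = 3/0.066731 = 44.9565

HM = 44.9565


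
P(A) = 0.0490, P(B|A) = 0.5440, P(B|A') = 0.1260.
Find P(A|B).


P(B) = P(B|A)*P(A) + P(B|A')*P(A')
= 0.5440*0.0490 + 0.1260*0.9510
= 0.026656 + 0.119826 = 0.146482
P(A|B) = 0.026656/0.146482 = 0.1820

P(A|B) = 0.1820


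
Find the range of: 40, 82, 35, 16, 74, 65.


Max = 82, Min = 16
Range = 82 - 16 = 66

Range = 66


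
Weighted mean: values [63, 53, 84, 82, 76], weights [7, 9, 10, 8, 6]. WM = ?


Numerator = 63*7 + 53*9 + 84*10 + 82*8 + 76*6 = 2870
Denominator = 7 + 9 + 10 + 8 + 6 = 40
WM = 2870/40 = 71.7500

WM = 71.7500


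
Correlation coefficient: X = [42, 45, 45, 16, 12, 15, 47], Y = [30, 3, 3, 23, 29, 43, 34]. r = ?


Mean X = 31.7143, Mean Y = 23.5714
SD X = 15.153635, SD Y = 14.160883
Cov = -106.265306
r = -106.265306/(15.153635*14.160883) = -0.4952

r = -0.4952


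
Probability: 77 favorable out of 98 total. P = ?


P = 77/98 = 0.7857

P = 0.7857


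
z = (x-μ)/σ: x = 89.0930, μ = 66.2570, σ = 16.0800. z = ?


z = (89.0930 - 66.2570)/16.0800
= 22.8360/16.0800
= 1.4201

z = 1.4201


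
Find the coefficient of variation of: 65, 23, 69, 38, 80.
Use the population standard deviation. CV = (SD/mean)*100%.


Mean = 55.0000
SD = 21.1376
CV = (21.1376/55.0000)*100 = 38.4321%

CV = 38.4321%


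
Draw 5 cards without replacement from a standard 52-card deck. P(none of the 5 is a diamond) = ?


P(no diamonds) = (39/52) × (38/51) × (37/50) × (36/49) × (35/48)
= 0.2215

P = 0.2215


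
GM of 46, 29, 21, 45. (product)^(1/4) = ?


Product = 46 × 29 × 21 × 45 = 1260630
GM = 1260630^(1/4) = 33.5079

GM = 33.5079


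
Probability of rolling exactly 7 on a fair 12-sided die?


Favorable outcomes (roll = 7): 1
Total outcomes = 12
P = 1/12 = 0.0833

P = 0.0833


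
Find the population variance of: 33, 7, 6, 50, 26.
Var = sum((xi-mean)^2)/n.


Mean = 24.4000
Squared deviations: 73.9600, 302.7600, 338.5600, 655.3600, 2.5600
Sum = 1373.2000
Variance = 1373.2000/5 = 274.6400

Variance = 274.6400


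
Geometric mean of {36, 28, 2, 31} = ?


Product = 36 × 28 × 2 × 31 = 62496
GM = 62496^(1/4) = 15.8111

GM = 15.8111


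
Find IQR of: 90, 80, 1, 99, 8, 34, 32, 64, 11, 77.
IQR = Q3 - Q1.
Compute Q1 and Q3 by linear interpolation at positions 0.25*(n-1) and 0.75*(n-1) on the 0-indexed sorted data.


Sorted: 1, 8, 11, 32, 34, 64, 77, 80, 90, 99
Q1 (25th %ile) = 16.2500
Q3 (75th %ile) = 79.2500
IQR = 79.2500 - 16.2500 = 63.0000

IQR = 63.0000


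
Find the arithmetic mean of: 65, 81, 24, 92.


Sum = 65 + 81 + 24 + 92 = 262
n = 4
Mean = 262/4 = 65.5000

Mean = 65.5000


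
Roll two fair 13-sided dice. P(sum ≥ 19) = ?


Total outcomes = 13×13 = 169
Favorable (sum ≥ 19): 36
P = 36/169 = 0.2130

P = 0.2130


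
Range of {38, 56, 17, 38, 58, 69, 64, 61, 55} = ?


Max = 69, Min = 17
Range = 69 - 17 = 52

Range = 52


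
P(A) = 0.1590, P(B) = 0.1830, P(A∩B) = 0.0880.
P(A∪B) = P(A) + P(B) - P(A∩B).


P(A∪B) = 0.1590 + 0.1830 - 0.0880
= 0.3420 - 0.0880
= 0.2540

P(A∪B) = 0.2540


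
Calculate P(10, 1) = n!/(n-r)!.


P(10,1) = 10!/9!
= 3628800/362880
= 10

P(10,1) = 10


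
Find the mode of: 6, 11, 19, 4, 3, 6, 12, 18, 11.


Frequencies: 3:1, 4:1, 6:2, 11:2, 12:1, 18:1, 19:1
Max frequency = 2
Mode = 6, 11

Mode = 6, 11


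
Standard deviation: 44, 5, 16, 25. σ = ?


Mean = 22.5000
Variance = 204.2500
SD = sqrt(204.2500) = 14.2916

SD = 14.2916


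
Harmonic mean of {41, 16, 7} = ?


Sum of reciprocals = 1/41 + 1/16 + 1/7 = 0.229747
HM = 3/0.229747 = 13.0578

HM = 13.0578


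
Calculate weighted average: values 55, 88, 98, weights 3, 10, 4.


Numerator = 55*3 + 88*10 + 98*4 = 1437
Denominator = 3 + 10 + 4 = 17
WM = 1437/17 = 84.5294

WM = 84.5294


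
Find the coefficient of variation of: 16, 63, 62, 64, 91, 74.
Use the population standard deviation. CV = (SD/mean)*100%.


Mean = 61.6667
SD = 22.7498
CV = (22.7498/61.6667)*100 = 36.8916%

CV = 36.8916%


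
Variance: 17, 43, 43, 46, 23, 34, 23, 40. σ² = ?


Mean = 33.6250
Squared deviations: 276.3906, 87.8906, 87.8906, 153.1406, 112.8906, 0.1406, 112.8906, 40.6406
Sum = 871.8750
Variance = 871.8750/8 = 108.9844

Variance = 108.9844


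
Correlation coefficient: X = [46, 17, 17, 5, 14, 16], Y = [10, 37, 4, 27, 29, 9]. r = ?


Mean X = 19.1667, Mean Y = 19.3333
SD X = 12.694049, SD Y = 12.202003
Cov = -63.555556
r = -63.555556/(12.694049*12.202003) = -0.4103

r = -0.4103


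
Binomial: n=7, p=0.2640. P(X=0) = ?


C(7,0) = 1
p^0 = 1.000000
(1-p)^7 = 0.116989
P = 1 * 1.000000 * 0.116989 = 0.1170

P(X=0) = 0.1170


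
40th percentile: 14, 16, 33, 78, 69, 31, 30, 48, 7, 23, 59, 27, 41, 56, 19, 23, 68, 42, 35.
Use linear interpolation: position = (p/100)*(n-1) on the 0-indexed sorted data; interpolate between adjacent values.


Sorted: 7, 14, 16, 19, 23, 23, 27, 30, 31, 33, 35, 41, 42, 48, 56, 59, 68, 69, 78
n = 19
Index = 40/100 * 18 = 7.2000
Lower = data[7] = 30, Upper = data[8] = 31
P40 = 30 + 0.2000*(1) = 30.2000

P40 = 30.2000


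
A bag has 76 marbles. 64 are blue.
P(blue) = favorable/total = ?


P = 64/76 = 0.8421

P = 0.8421


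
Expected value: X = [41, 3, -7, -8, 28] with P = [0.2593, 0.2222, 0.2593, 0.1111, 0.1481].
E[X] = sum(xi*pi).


E[X] = 41*0.2593 + 3*0.2222 - 7*0.2593 - 8*0.1111 + 28*0.1481
= 10.6313 + 0.6666 - 1.8151 - 0.8888 + 4.1468
= 12.7408

E[X] = 12.7408


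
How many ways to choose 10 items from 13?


C(13,10) = 13!/(10! × 3!)
= 6227020800/(3628800 × 6)
= 286

C(13,10) = 286


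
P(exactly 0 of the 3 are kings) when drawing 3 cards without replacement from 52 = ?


Hypergeometric: P(X=0) = C(4,0)·C(48,3) / C(52,3)
= 1 × 17296 / 22100
= 17296/22100 = 0.7826

P = 0.7826


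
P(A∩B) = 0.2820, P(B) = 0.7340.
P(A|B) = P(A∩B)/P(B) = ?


P(A|B) = 0.2820/0.7340 = 0.3842

P(A|B) = 0.3842


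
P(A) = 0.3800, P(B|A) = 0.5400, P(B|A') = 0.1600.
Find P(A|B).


P(B) = P(B|A)*P(A) + P(B|A')*P(A')
= 0.5400*0.3800 + 0.1600*0.6200
= 0.205200 + 0.099200 = 0.304400
P(A|B) = 0.205200/0.304400 = 0.6741

P(A|B) = 0.6741


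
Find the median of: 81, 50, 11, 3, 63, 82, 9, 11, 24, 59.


Sorted: 3, 9, 11, 11, 24, 50, 59, 63, 81, 82
n = 10 (even)
Middle values: 24 and 50
Median = (24+50)/2 = 37.0000

Median = 37.0000


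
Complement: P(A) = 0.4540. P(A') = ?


P(not A) = 1 - 0.4540 = 0.5460

P(not A) = 0.5460


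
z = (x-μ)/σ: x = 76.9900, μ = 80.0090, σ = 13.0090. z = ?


z = (76.9900 - 80.0090)/13.0090
= -3.0190/13.0090
= -0.2321

z = -0.2321


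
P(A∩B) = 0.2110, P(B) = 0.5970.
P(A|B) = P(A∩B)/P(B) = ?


P(A|B) = 0.2110/0.5970 = 0.3534

P(A|B) = 0.3534


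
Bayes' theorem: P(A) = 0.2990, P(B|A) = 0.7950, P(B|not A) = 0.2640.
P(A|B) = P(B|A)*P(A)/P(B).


P(B) = P(B|A)*P(A) + P(B|A')*P(A')
= 0.7950*0.2990 + 0.2640*0.7010
= 0.237705 + 0.185064 = 0.422769
P(A|B) = 0.237705/0.422769 = 0.5623

P(A|B) = 0.5623


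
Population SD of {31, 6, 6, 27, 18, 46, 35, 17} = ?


Mean = 23.2500
Variance = 173.9375
SD = sqrt(173.9375) = 13.1885

SD = 13.1885


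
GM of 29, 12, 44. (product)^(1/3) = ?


Product = 29 × 12 × 44 = 15312
GM = 15312^(1/3) = 24.8319

GM = 24.8319


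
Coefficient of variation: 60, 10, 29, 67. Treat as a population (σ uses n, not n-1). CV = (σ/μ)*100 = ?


Mean = 41.5000
SD = 23.1355
CV = (23.1355/41.5000)*100 = 55.7481%

CV = 55.7481%


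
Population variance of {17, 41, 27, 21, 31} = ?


Mean = 27.4000
Squared deviations: 108.1600, 184.9600, 0.1600, 40.9600, 12.9600
Sum = 347.2000
Variance = 347.2000/5 = 69.4400

Variance = 69.4400


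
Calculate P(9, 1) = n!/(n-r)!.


P(9,1) = 9!/8!
= 362880/40320
= 9

P(9,1) = 9


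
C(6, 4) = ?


C(6,4) = 6!/(4! × 2!)
= 720/(24 × 2)
= 15

C(6,4) = 15


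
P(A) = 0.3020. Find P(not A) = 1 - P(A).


P(not A) = 1 - 0.3020 = 0.6980

P(not A) = 0.6980


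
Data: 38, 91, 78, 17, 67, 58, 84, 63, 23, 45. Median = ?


Sorted: 17, 23, 38, 45, 58, 63, 67, 78, 84, 91
n = 10 (even)
Middle values: 58 and 63
Median = (58+63)/2 = 60.5000

Median = 60.5000


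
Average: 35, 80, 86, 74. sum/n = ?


Sum = 35 + 80 + 86 + 74 = 275
n = 4
Mean = 275/4 = 68.7500

Mean = 68.7500


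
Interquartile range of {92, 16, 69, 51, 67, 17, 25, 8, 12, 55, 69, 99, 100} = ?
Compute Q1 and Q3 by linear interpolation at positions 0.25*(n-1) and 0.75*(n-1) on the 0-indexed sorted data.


Sorted: 8, 12, 16, 17, 25, 51, 55, 67, 69, 69, 92, 99, 100
Q1 (25th %ile) = 17.0000
Q3 (75th %ile) = 69.0000
IQR = 69.0000 - 17.0000 = 52.0000

IQR = 52.0000


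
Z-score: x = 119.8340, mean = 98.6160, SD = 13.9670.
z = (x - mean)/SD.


z = (119.8340 - 98.6160)/13.9670
= 21.2180/13.9670
= 1.5192

z = 1.5192


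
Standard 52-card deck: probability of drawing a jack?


4 jacks in 52 cards
P = 4/52 = 0.0769

P = 0.0769


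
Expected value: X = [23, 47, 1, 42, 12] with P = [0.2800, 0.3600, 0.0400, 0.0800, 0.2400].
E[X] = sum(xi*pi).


E[X] = 23*0.2800 + 47*0.3600 + 1*0.0400 + 42*0.0800 + 12*0.2400
= 6.4400 + 16.9200 + 0.0400 + 3.3600 + 2.8800
= 29.6400

E[X] = 29.6400


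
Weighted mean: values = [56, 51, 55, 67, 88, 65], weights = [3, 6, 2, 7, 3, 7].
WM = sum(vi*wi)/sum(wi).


Numerator = 56*3 + 51*6 + 55*2 + 67*7 + 88*3 + 65*7 = 1772
Denominator = 3 + 6 + 2 + 7 + 3 + 7 = 28
WM = 1772/28 = 63.2857

WM = 63.2857


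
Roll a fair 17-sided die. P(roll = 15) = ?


Favorable outcomes (roll = 15): 1
Total outcomes = 17
P = 1/17 = 0.0588

P = 0.0588


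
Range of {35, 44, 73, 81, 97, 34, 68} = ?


Max = 97, Min = 34
Range = 97 - 34 = 63

Range = 63


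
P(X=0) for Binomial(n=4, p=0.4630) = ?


C(4,0) = 1
p^0 = 1.000000
(1-p)^4 = 0.083157
P = 1 * 1.000000 * 0.083157 = 0.0832

P(X=0) = 0.0832


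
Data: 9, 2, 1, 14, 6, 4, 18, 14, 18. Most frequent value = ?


Frequencies: 1:1, 2:1, 4:1, 6:1, 9:1, 14:2, 18:2
Max frequency = 2
Mode = 14, 18

Mode = 14, 18


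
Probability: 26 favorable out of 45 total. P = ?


P = 26/45 = 0.5778

P = 0.5778


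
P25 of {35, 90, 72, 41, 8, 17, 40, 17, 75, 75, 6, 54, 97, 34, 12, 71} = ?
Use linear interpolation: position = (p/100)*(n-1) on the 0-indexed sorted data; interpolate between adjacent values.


Sorted: 6, 8, 12, 17, 17, 34, 35, 40, 41, 54, 71, 72, 75, 75, 90, 97
n = 16
Index = 25/100 * 15 = 3.7500
Lower = data[3] = 17, Upper = data[4] = 17
P25 = 17 + 0.7500*(0) = 17.0000

P25 = 17.0000


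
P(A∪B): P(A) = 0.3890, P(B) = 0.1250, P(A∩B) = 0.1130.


P(A∪B) = 0.3890 + 0.1250 - 0.1130
= 0.5140 - 0.1130
= 0.4010

P(A∪B) = 0.4010


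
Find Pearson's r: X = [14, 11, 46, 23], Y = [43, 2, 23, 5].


Mean X = 23.5000, Mean Y = 18.2500
SD X = 13.720423, SD Y = 16.391690
Cov = 20.375000
r = 20.375000/(13.720423*16.391690) = 0.0906

r = 0.0906


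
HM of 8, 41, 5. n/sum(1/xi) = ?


Sum of reciprocals = 1/8 + 1/41 + 1/5 = 0.349390
HM = 3/0.349390 = 8.5864

HM = 8.5864


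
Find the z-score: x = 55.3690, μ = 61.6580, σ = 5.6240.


z = (55.3690 - 61.6580)/5.6240
= -6.2890/5.6240
= -1.1182

z = -1.1182


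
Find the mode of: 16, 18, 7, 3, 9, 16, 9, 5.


Frequencies: 3:1, 5:1, 7:1, 9:2, 16:2, 18:1
Max frequency = 2
Mode = 9, 16

Mode = 9, 16


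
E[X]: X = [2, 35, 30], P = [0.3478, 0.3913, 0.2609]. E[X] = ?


E[X] = 2*0.3478 + 35*0.3913 + 30*0.2609
= 0.6956 + 13.6955 + 7.8270
= 22.2181

E[X] = 22.2181


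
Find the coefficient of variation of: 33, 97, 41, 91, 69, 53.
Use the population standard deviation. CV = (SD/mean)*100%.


Mean = 64.0000
SD = 23.9931
CV = (23.9931/64.0000)*100 = 37.4891%

CV = 37.4891%


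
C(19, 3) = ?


C(19,3) = 19!/(3! × 16!)
= 121645100408832000/(6 × 20922789888000)
= 969

C(19,3) = 969


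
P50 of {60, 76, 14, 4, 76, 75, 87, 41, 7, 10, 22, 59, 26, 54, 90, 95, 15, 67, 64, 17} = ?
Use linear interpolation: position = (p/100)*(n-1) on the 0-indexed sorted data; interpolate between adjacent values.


Sorted: 4, 7, 10, 14, 15, 17, 22, 26, 41, 54, 59, 60, 64, 67, 75, 76, 76, 87, 90, 95
n = 20
Index = 50/100 * 19 = 9.5000
Lower = data[9] = 54, Upper = data[10] = 59
P50 = 54 + 0.5000*(5) = 56.5000

P50 = 56.5000


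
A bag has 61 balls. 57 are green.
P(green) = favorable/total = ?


P = 57/61 = 0.9344

P = 0.9344


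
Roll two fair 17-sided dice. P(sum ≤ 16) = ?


Total outcomes = 17×17 = 289
Favorable (sum ≤ 16): 120
P = 120/289 = 0.4152

P = 0.4152


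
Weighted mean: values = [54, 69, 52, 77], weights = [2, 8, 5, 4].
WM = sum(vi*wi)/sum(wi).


Numerator = 54*2 + 69*8 + 52*5 + 77*4 = 1228
Denominator = 2 + 8 + 5 + 4 = 19
WM = 1228/19 = 64.6316

WM = 64.6316


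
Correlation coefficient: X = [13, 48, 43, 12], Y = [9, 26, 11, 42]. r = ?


Mean X = 29.0000, Mean Y = 22.0000
SD X = 16.598193, SD Y = 13.285330
Cov = -52.500000
r = -52.500000/(16.598193*13.285330) = -0.2381

r = -0.2381


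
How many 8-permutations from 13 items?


P(13,8) = 13!/5!
= 6227020800/120
= 51891840

P(13,8) = 51891840


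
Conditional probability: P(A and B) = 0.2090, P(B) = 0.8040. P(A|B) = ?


P(A|B) = 0.2090/0.8040 = 0.2600

P(A|B) = 0.2600


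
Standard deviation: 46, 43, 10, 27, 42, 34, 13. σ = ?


Mean = 30.7143
Variance = 182.7755
SD = sqrt(182.7755) = 13.5194

SD = 13.5194


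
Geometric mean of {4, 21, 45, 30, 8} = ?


Product = 4 × 21 × 45 × 30 × 8 = 907200
GM = 907200^(1/5) = 15.5432

GM = 15.5432


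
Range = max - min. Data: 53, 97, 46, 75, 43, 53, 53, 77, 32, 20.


Max = 97, Min = 20
Range = 97 - 20 = 77

Range = 77


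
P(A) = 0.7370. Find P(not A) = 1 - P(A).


P(not A) = 1 - 0.7370 = 0.2630

P(not A) = 0.2630


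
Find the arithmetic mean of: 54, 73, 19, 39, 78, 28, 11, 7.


Sum = 54 + 73 + 19 + 39 + 78 + 28 + 11 + 7 = 309
n = 8
Mean = 309/8 = 38.6250

Mean = 38.6250


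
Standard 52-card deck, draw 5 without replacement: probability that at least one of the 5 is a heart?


P(at least one) = 1 - P(none)
P(none) = (39/52) × (38/51) × (37/50) × (36/49) × (35/48) = 0.221534
P(at least one) = 1 - 0.221534 = 0.7785

P = 0.7785


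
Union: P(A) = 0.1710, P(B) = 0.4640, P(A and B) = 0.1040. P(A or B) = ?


P(A∪B) = 0.1710 + 0.4640 - 0.1040
= 0.6350 - 0.1040
= 0.5310

P(A∪B) = 0.5310


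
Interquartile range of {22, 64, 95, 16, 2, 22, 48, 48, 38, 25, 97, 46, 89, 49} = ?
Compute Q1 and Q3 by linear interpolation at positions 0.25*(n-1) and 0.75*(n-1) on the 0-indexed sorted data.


Sorted: 2, 16, 22, 22, 25, 38, 46, 48, 48, 49, 64, 89, 95, 97
Q1 (25th %ile) = 22.7500
Q3 (75th %ile) = 60.2500
IQR = 60.2500 - 22.7500 = 37.5000

IQR = 37.5000


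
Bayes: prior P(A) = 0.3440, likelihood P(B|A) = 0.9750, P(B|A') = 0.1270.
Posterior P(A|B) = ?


P(B) = P(B|A)*P(A) + P(B|A')*P(A')
= 0.9750*0.3440 + 0.1270*0.6560
= 0.335400 + 0.083312 = 0.418712
P(A|B) = 0.335400/0.418712 = 0.8010

P(A|B) = 0.8010


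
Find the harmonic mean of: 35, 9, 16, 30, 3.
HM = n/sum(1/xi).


Sum of reciprocals = 1/35 + 1/9 + 1/16 + 1/30 + 1/3 = 0.568849
HM = 5/0.568849 = 8.7897

HM = 8.7897


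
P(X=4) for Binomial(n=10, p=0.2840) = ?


C(10,4) = 210
p^4 = 0.006505
(1-p)^6 = 0.134734
P = 210 * 0.006505 * 0.134734 = 0.1841

P(X=4) = 0.1841


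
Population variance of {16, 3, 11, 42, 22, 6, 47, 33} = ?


Mean = 22.5000
Squared deviations: 42.2500, 380.2500, 132.2500, 380.2500, 0.2500, 272.2500, 600.2500, 110.2500
Sum = 1918.0000
Variance = 1918.0000/8 = 239.7500

Variance = 239.7500


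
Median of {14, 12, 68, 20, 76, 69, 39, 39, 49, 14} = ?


Sorted: 12, 14, 14, 20, 39, 39, 49, 68, 69, 76
n = 10 (even)
Middle values: 39 and 39
Median = (39+39)/2 = 39.0000

Median = 39.0000


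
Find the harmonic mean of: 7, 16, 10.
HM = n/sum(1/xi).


Sum of reciprocals = 1/7 + 1/16 + 1/10 = 0.305357
HM = 3/0.305357 = 9.8246

HM = 9.8246


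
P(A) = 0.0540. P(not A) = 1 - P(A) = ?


P(not A) = 1 - 0.0540 = 0.9460

P(not A) = 0.9460


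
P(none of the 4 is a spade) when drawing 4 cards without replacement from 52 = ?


P(no spades) = (39/52) × (38/51) × (37/50) × (36/49)
= 0.3038

P = 0.3038


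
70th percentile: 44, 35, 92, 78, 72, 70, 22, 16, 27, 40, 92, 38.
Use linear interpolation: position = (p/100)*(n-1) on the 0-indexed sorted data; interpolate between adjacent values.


Sorted: 16, 22, 27, 35, 38, 40, 44, 70, 72, 78, 92, 92
n = 12
Index = 70/100 * 11 = 7.7000
Lower = data[7] = 70, Upper = data[8] = 72
P70 = 70 + 0.7000*(2) = 71.4000

P70 = 71.4000


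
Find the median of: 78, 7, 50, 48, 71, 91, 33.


Sorted: 7, 33, 48, 50, 71, 78, 91
n = 7 (odd)
Middle value = 50

Median = 50


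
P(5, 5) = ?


P(5,5) = 5!/0!
= 120/1
= 120

P(5,5) = 120


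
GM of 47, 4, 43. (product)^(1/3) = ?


Product = 47 × 4 × 43 = 8084
GM = 8084^(1/3) = 20.0698

GM = 20.0698


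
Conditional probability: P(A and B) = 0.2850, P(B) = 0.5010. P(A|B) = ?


P(A|B) = 0.2850/0.5010 = 0.5689

P(A|B) = 0.5689


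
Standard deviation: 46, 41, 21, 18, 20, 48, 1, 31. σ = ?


Mean = 28.2500
Variance = 230.4375
SD = sqrt(230.4375) = 15.1802

SD = 15.1802


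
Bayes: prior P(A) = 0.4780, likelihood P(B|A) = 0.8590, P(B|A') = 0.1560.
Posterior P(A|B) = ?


P(B) = P(B|A)*P(A) + P(B|A')*P(A')
= 0.8590*0.4780 + 0.1560*0.5220
= 0.410602 + 0.081432 = 0.492034
P(A|B) = 0.410602/0.492034 = 0.8345

P(A|B) = 0.8345


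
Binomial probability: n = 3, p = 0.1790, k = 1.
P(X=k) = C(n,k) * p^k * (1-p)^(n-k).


C(3,1) = 3
p^1 = 0.179000
(1-p)^2 = 0.674041
P = 3 * 0.179000 * 0.674041 = 0.3620

P(X=1) = 0.3620


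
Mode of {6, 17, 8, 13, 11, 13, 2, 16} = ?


Frequencies: 2:1, 6:1, 8:1, 11:1, 13:2, 16:1, 17:1
Max frequency = 2
Mode = 13

Mode = 13


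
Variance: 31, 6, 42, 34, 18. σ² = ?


Mean = 26.2000
Squared deviations: 23.0400, 408.0400, 249.6400, 60.8400, 67.2400
Sum = 808.8000
Variance = 808.8000/5 = 161.7600

Variance = 161.7600


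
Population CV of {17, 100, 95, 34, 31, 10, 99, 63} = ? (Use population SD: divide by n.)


Mean = 56.1250
SD = 35.5332
CV = (35.5332/56.1250)*100 = 63.3109%

CV = 63.3109%


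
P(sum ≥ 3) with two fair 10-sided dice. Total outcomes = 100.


Total outcomes = 10×10 = 100
Favorable (sum ≥ 3): 99
P = 99/100 = 0.9900

P = 0.9900


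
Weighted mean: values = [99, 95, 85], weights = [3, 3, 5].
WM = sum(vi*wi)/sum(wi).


Numerator = 99*3 + 95*3 + 85*5 = 1007
Denominator = 3 + 3 + 5 = 11
WM = 1007/11 = 91.5455

WM = 91.5455


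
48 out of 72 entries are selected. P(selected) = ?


P = 48/72 = 0.6667

P = 0.6667


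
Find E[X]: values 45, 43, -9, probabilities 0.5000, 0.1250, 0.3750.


E[X] = 45*0.5000 + 43*0.1250 - 9*0.3750
= 22.5000 + 5.3750 - 3.3750
= 24.5000

E[X] = 24.5000


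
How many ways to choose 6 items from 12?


C(12,6) = 12!/(6! × 6!)
= 479001600/(720 × 720)
= 924

C(12,6) = 924


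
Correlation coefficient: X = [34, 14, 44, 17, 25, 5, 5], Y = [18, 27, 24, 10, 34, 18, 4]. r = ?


Mean X = 20.5714, Mean Y = 19.2857
SD X = 13.573684, SD Y = 9.422076
Cov = 56.979592
r = 56.979592/(13.573684*9.422076) = 0.4455

r = 0.4455


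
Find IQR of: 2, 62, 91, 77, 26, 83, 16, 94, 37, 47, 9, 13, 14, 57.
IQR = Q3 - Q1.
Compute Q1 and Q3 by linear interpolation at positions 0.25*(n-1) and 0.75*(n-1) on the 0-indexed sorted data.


Sorted: 2, 9, 13, 14, 16, 26, 37, 47, 57, 62, 77, 83, 91, 94
Q1 (25th %ile) = 14.5000
Q3 (75th %ile) = 73.2500
IQR = 73.2500 - 14.5000 = 58.7500

IQR = 58.7500


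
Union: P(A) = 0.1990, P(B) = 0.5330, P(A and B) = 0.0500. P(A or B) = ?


P(A∪B) = 0.1990 + 0.5330 - 0.0500
= 0.7320 - 0.0500
= 0.6820

P(A∪B) = 0.6820


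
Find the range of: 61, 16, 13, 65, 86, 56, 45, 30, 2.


Max = 86, Min = 2
Range = 86 - 2 = 84

Range = 84


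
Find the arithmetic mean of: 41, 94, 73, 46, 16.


Sum = 41 + 94 + 73 + 46 + 16 = 270
n = 5
Mean = 270/5 = 54.0000

Mean = 54.0000


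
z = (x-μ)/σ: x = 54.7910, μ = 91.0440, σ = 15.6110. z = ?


z = (54.7910 - 91.0440)/15.6110
= -36.2530/15.6110
= -2.3223

z = -2.3223


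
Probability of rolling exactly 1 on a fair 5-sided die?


Favorable outcomes (roll = 1): 1
Total outcomes = 5
P = 1/5 = 0.2000

P = 0.2000


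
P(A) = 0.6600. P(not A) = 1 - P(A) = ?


P(not A) = 1 - 0.6600 = 0.3400

P(not A) = 0.3400


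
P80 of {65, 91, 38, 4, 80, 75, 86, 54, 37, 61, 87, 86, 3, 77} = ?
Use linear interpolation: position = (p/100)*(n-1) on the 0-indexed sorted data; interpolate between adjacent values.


Sorted: 3, 4, 37, 38, 54, 61, 65, 75, 77, 80, 86, 86, 87, 91
n = 14
Index = 80/100 * 13 = 10.4000
Lower = data[10] = 86, Upper = data[11] = 86
P80 = 86 + 0.4000*(0) = 86.0000

P80 = 86.0000


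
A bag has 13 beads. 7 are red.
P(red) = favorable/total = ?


P = 7/13 = 0.5385

P = 0.5385


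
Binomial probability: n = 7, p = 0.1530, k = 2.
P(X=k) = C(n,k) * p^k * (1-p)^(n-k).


C(7,2) = 21
p^2 = 0.023409
(1-p)^5 = 0.435930
P = 21 * 0.023409 * 0.435930 = 0.2143

P(X=2) = 0.2143


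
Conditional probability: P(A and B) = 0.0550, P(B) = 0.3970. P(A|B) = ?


P(A|B) = 0.0550/0.3970 = 0.1385

P(A|B) = 0.1385


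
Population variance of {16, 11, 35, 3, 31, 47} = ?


Mean = 23.8333
Squared deviations: 61.3611, 164.6944, 124.6944, 434.0278, 51.3611, 536.6944
Sum = 1372.8333
Variance = 1372.8333/6 = 228.8056

Variance = 228.8056


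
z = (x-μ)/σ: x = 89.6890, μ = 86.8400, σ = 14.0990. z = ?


z = (89.6890 - 86.8400)/14.0990
= 2.8490/14.0990
= 0.2021

z = 0.2021


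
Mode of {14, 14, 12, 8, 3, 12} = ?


Frequencies: 3:1, 8:1, 12:2, 14:2
Max frequency = 2
Mode = 12, 14

Mode = 12, 14


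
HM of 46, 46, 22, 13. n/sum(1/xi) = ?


Sum of reciprocals = 1/46 + 1/46 + 1/22 + 1/13 = 0.165856
HM = 4/0.165856 = 24.1173

HM = 24.1173


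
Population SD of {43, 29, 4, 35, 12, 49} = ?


Mean = 28.6667
Variance = 257.5556
SD = sqrt(257.5556) = 16.0485

SD = 16.0485


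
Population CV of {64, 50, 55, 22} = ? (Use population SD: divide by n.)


Mean = 47.7500
SD = 15.6904
CV = (15.6904/47.7500)*100 = 32.8594%

CV = 32.8594%


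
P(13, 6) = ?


P(13,6) = 13!/7!
= 6227020800/5040
= 1235520

P(13,6) = 1235520


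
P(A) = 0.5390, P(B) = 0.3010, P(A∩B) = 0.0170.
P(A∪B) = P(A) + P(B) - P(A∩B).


P(A∪B) = 0.5390 + 0.3010 - 0.0170
= 0.8400 - 0.0170
= 0.8230

P(A∪B) = 0.8230


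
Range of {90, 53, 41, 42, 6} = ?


Max = 90, Min = 6
Range = 90 - 6 = 84

Range = 84


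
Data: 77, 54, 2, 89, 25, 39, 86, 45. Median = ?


Sorted: 2, 25, 39, 45, 54, 77, 86, 89
n = 8 (even)
Middle values: 45 and 54
Median = (45+54)/2 = 49.5000

Median = 49.5000


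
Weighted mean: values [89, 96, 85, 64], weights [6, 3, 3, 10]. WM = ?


Numerator = 89*6 + 96*3 + 85*3 + 64*10 = 1717
Denominator = 6 + 3 + 3 + 10 = 22
WM = 1717/22 = 78.0455

WM = 78.0455


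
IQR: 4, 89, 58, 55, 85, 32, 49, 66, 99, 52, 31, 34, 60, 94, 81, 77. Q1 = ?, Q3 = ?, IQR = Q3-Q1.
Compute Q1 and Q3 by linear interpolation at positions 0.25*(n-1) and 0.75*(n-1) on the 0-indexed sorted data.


Sorted: 4, 31, 32, 34, 49, 52, 55, 58, 60, 66, 77, 81, 85, 89, 94, 99
Q1 (25th %ile) = 45.2500
Q3 (75th %ile) = 82.0000
IQR = 82.0000 - 45.2500 = 36.7500

IQR = 36.7500


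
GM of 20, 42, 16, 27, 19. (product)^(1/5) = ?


Product = 20 × 42 × 16 × 27 × 19 = 6894720
GM = 6894720^(1/5) = 23.3186

GM = 23.3186


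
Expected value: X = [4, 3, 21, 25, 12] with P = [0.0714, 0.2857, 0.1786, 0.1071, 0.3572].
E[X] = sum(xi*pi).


E[X] = 4*0.0714 + 3*0.2857 + 21*0.1786 + 25*0.1071 + 12*0.3572
= 0.2856 + 0.8571 + 3.7506 + 2.6775 + 4.2864
= 11.8572

E[X] = 11.8572


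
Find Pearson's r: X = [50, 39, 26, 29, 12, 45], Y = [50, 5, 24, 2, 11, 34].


Mean X = 33.5000, Mean Y = 21.0000
SD X = 12.737739, SD Y = 17.009801
Cov = 136.333333
r = 136.333333/(12.737739*17.009801) = 0.6292

r = 0.6292


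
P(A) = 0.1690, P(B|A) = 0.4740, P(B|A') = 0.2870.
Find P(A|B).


P(B) = P(B|A)*P(A) + P(B|A')*P(A')
= 0.4740*0.1690 + 0.2870*0.8310
= 0.080106 + 0.238497 = 0.318603
P(A|B) = 0.080106/0.318603 = 0.2514

P(A|B) = 0.2514


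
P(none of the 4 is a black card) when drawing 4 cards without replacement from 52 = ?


P(no black cards) = (26/52) × (25/51) × (24/50) × (23/49)
= 0.0552

P = 0.0552


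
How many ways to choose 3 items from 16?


C(16,3) = 16!/(3! × 13!)
= 20922789888000/(6 × 6227020800)
= 560

C(16,3) = 560


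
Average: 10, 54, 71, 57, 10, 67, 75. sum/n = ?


Sum = 10 + 54 + 71 + 57 + 10 + 67 + 75 = 344
n = 7
Mean = 344/7 = 49.1429

Mean = 49.1429


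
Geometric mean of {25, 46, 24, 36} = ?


Product = 25 × 46 × 24 × 36 = 993600
GM = 993600^(1/4) = 31.5721

GM = 31.5721


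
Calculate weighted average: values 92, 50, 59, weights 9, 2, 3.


Numerator = 92*9 + 50*2 + 59*3 = 1105
Denominator = 9 + 2 + 3 = 14
WM = 1105/14 = 78.9286

WM = 78.9286


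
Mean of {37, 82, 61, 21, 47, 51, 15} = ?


Sum = 37 + 82 + 61 + 21 + 47 + 51 + 15 = 314
n = 7
Mean = 314/7 = 44.8571

Mean = 44.8571


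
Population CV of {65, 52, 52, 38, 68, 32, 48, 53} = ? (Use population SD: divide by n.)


Mean = 51.0000
SD = 11.3468
CV = (11.3468/51.0000)*100 = 22.2486%

CV = 22.2486%


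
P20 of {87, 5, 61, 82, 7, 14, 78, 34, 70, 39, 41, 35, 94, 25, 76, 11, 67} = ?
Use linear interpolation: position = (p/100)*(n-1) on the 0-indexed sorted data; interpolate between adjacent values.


Sorted: 5, 7, 11, 14, 25, 34, 35, 39, 41, 61, 67, 70, 76, 78, 82, 87, 94
n = 17
Index = 20/100 * 16 = 3.2000
Lower = data[3] = 14, Upper = data[4] = 25
P20 = 14 + 0.2000*(11) = 16.2000

P20 = 16.2000


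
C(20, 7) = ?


C(20,7) = 20!/(7! × 13!)
= 2432902008176640000/(5040 × 6227020800)
= 77520

C(20,7) = 77520


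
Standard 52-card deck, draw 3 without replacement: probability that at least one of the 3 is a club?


P(at least one) = 1 - P(none)
P(none) = (39/52) × (38/51) × (37/50) = 0.413529
P(at least one) = 1 - 0.413529 = 0.5865

P = 0.5865


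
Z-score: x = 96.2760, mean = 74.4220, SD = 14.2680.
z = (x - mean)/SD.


z = (96.2760 - 74.4220)/14.2680
= 21.8540/14.2680
= 1.5317

z = 1.5317


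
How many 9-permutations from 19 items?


P(19,9) = 19!/10!
= 121645100408832000/3628800
= 33522128640

P(19,9) = 33522128640


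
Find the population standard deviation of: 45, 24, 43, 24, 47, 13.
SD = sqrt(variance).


Mean = 32.6667
Variance = 166.8889
SD = sqrt(166.8889) = 12.9185

SD = 12.9185


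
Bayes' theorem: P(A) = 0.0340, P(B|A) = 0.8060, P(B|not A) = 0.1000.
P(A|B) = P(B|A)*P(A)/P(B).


P(B) = P(B|A)*P(A) + P(B|A')*P(A')
= 0.8060*0.0340 + 0.1000*0.9660
= 0.027404 + 0.096600 = 0.124004
P(A|B) = 0.027404/0.124004 = 0.2210

P(A|B) = 0.2210


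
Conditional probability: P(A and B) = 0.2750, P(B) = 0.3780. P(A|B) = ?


P(A|B) = 0.2750/0.3780 = 0.7275

P(A|B) = 0.7275


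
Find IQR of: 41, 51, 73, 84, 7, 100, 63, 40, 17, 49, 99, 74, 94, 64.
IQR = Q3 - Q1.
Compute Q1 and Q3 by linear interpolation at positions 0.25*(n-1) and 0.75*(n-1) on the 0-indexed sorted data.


Sorted: 7, 17, 40, 41, 49, 51, 63, 64, 73, 74, 84, 94, 99, 100
Q1 (25th %ile) = 43.0000
Q3 (75th %ile) = 81.5000
IQR = 81.5000 - 43.0000 = 38.5000

IQR = 38.5000


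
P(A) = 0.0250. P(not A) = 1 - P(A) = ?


P(not A) = 1 - 0.0250 = 0.9750

P(not A) = 0.9750


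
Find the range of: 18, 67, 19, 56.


Max = 67, Min = 18
Range = 67 - 18 = 49

Range = 49


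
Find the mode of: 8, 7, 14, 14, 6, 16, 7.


Frequencies: 6:1, 7:2, 8:1, 14:2, 16:1
Max frequency = 2
Mode = 7, 14

Mode = 7, 14


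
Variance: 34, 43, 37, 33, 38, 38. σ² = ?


Mean = 37.1667
Squared deviations: 10.0278, 34.0278, 0.0278, 17.3611, 0.6944, 0.6944
Sum = 62.8333
Variance = 62.8333/6 = 10.4722

Variance = 10.4722


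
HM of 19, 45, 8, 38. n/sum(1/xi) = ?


Sum of reciprocals = 1/19 + 1/45 + 1/8 + 1/38 = 0.226170
HM = 4/0.226170 = 17.6858

HM = 17.6858


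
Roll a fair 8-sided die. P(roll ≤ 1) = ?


Favorable outcomes (roll ≤ 1): 1
Total outcomes = 8
P = 1/8 = 0.1250

P = 0.1250


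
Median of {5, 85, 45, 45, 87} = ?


Sorted: 5, 45, 45, 85, 87
n = 5 (odd)
Middle value = 45

Median = 45


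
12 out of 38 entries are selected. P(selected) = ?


P = 12/38 = 0.3158

P = 0.3158


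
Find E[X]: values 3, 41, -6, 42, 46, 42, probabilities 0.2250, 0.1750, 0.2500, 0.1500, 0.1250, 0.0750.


E[X] = 3*0.2250 + 41*0.1750 - 6*0.2500 + 42*0.1500 + 46*0.1250 + 42*0.0750
= 0.6750 + 7.1750 - 1.5000 + 6.3000 + 5.7500 + 3.1500
= 21.5500

E[X] = 21.5500


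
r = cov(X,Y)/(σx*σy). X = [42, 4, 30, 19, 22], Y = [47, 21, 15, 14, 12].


Mean X = 23.4000, Mean Y = 21.8000
SD X = 12.547510, SD Y = 12.952220
Cov = 97.480000
r = 97.480000/(12.547510*12.952220) = 0.5998

r = 0.5998


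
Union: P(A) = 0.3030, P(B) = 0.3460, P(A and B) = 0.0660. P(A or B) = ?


P(A∪B) = 0.3030 + 0.3460 - 0.0660
= 0.6490 - 0.0660
= 0.5830

P(A∪B) = 0.5830


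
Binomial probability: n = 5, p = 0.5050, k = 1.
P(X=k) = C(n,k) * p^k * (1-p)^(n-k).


C(5,1) = 5
p^1 = 0.505000
(1-p)^4 = 0.060037
P = 5 * 0.505000 * 0.060037 = 0.1516

P(X=1) = 0.1516


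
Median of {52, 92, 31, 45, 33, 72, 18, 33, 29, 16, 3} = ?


Sorted: 3, 16, 18, 29, 31, 33, 33, 45, 52, 72, 92
n = 11 (odd)
Middle value = 33

Median = 33


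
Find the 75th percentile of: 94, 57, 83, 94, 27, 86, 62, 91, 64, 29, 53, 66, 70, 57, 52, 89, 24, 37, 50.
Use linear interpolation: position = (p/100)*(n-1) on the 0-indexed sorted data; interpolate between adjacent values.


Sorted: 24, 27, 29, 37, 50, 52, 53, 57, 57, 62, 64, 66, 70, 83, 86, 89, 91, 94, 94
n = 19
Index = 75/100 * 18 = 13.5000
Lower = data[13] = 83, Upper = data[14] = 86
P75 = 83 + 0.5000*(3) = 84.5000

P75 = 84.5000


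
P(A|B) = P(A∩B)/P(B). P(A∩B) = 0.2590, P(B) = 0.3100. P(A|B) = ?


P(A|B) = 0.2590/0.3100 = 0.8355

P(A|B) = 0.8355


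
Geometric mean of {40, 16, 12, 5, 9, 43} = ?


Product = 40 × 16 × 12 × 5 × 9 × 43 = 14860800
GM = 14860800^(1/6) = 15.6798

GM = 15.6798


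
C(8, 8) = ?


C(8,8) = 8!/(8! × 0!)
= 40320/(40320 × 1)
= 1

C(8,8) = 1


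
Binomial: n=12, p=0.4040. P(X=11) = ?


C(12,11) = 12
p^11 = 4.679452e-05
(1-p)^1 = 0.596000
P = 12 * 4.679452e-05 * 0.596000 = 0.0003

P(X=11) = 0.0003


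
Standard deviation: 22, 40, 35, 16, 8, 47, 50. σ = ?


Mean = 31.1429
Variance = 221.2653
SD = sqrt(221.2653) = 14.8750

SD = 14.8750


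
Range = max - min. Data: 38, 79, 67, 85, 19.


Max = 85, Min = 19
Range = 85 - 19 = 66

Range = 66


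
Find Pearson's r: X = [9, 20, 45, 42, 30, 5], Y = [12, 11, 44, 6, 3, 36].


Mean X = 25.1667, Mean Y = 18.6667
SD X = 15.247040, SD Y = 15.552778
Cov = 1.888889
r = 1.888889/(15.247040*15.552778) = 0.0080

r = 0.0080


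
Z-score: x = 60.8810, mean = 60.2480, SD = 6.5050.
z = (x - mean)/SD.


z = (60.8810 - 60.2480)/6.5050
= 0.6330/6.5050
= 0.0973

z = 0.0973


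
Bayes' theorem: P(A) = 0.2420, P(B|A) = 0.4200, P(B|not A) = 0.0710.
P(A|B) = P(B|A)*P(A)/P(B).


P(B) = P(B|A)*P(A) + P(B|A')*P(A')
= 0.4200*0.2420 + 0.0710*0.7580
= 0.101640 + 0.053818 = 0.155458
P(A|B) = 0.101640/0.155458 = 0.6538

P(A|B) = 0.6538


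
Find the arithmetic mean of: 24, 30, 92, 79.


Sum = 24 + 30 + 92 + 79 = 225
n = 4
Mean = 225/4 = 56.2500

Mean = 56.2500


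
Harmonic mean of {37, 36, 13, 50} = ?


Sum of reciprocals = 1/37 + 1/36 + 1/13 + 1/50 = 0.151728
HM = 4/0.151728 = 26.3630

HM = 26.3630


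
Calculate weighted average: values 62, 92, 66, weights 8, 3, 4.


Numerator = 62*8 + 92*3 + 66*4 = 1036
Denominator = 8 + 3 + 4 = 15
WM = 1036/15 = 69.0667

WM = 69.0667


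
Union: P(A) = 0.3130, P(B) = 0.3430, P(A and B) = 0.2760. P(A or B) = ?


P(A∪B) = 0.3130 + 0.3430 - 0.2760
= 0.6560 - 0.2760
= 0.3800

P(A∪B) = 0.3800


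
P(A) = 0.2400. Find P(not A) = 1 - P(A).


P(not A) = 1 - 0.2400 = 0.7600

P(not A) = 0.7600


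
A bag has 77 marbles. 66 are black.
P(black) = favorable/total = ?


P = 66/77 = 0.8571

P = 0.8571


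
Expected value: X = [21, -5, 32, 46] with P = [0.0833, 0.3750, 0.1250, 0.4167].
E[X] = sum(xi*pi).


E[X] = 21*0.0833 - 5*0.3750 + 32*0.1250 + 46*0.4167
= 1.7493 - 1.8750 + 4.0000 + 19.1682
= 23.0425

E[X] = 23.0425


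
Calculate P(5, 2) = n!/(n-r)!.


P(5,2) = 5!/3!
= 120/6
= 20

P(5,2) = 20


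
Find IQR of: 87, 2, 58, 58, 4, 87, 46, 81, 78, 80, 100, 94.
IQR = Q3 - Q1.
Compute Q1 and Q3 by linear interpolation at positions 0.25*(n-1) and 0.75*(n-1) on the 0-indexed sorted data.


Sorted: 2, 4, 46, 58, 58, 78, 80, 81, 87, 87, 94, 100
Q1 (25th %ile) = 55.0000
Q3 (75th %ile) = 87.0000
IQR = 87.0000 - 55.0000 = 32.0000

IQR = 32.0000


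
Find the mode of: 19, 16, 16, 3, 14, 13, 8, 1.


Frequencies: 1:1, 3:1, 8:1, 13:1, 14:1, 16:2, 19:1
Max frequency = 2
Mode = 16

Mode = 16


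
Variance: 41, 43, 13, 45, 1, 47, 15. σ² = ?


Mean = 29.2857
Squared deviations: 137.2245, 188.0816, 265.2245, 246.9388, 800.0816, 313.7959, 204.0816
Sum = 2155.4286
Variance = 2155.4286/7 = 307.9184

Variance = 307.9184


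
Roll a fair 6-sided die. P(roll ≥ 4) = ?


Favorable outcomes (roll ≥ 4): 3
Total outcomes = 6
P = 3/6 = 0.5000

P = 0.5000


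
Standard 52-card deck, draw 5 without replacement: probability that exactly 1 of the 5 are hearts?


Hypergeometric: P(X=1) = C(13,1)·C(39,4) / C(52,5)
= 13 × 82251 / 2598960
= 1069263/2598960 = 0.4114

P = 0.4114


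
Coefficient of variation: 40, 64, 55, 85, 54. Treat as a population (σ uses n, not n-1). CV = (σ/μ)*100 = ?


Mean = 59.6000
SD = 14.8405
CV = (14.8405/59.6000)*100 = 24.9001%

CV = 24.9001%


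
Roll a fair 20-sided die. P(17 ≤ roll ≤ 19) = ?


Favorable outcomes (17 ≤ roll ≤ 19): 3
Total outcomes = 20
P = 3/20 = 0.1500

P = 0.1500


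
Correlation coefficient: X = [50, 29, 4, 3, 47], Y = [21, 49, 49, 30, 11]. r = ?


Mean X = 26.6000, Mean Y = 32.0000
SD X = 20.185143, SD Y = 15.126136
Cov = -196.400000
r = -196.400000/(20.185143*15.126136) = -0.6433

r = -0.6433


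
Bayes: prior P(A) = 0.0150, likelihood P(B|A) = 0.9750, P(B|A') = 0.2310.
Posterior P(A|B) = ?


P(B) = P(B|A)*P(A) + P(B|A')*P(A')
= 0.9750*0.0150 + 0.2310*0.9850
= 0.014625 + 0.227535 = 0.242160
P(A|B) = 0.014625/0.242160 = 0.0604

P(A|B) = 0.0604


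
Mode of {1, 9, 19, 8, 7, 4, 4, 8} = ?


Frequencies: 1:1, 4:2, 7:1, 8:2, 9:1, 19:1
Max frequency = 2
Mode = 4, 8

Mode = 4, 8


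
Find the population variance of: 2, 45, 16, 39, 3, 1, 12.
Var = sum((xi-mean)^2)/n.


Mean = 16.8571
Squared deviations: 220.7347, 792.0204, 0.7347, 490.3061, 192.0204, 251.4490, 23.5918
Sum = 1970.8571
Variance = 1970.8571/7 = 281.5510

Variance = 281.5510


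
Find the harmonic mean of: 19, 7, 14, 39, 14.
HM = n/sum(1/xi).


Sum of reciprocals = 1/19 + 1/7 + 1/14 + 1/39 + 1/14 = 0.363987
HM = 5/0.363987 = 13.7368

HM = 13.7368


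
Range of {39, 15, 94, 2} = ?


Max = 94, Min = 2
Range = 94 - 2 = 92

Range = 92


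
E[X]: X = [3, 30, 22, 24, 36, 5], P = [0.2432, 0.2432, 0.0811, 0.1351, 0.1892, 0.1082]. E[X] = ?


E[X] = 3*0.2432 + 30*0.2432 + 22*0.0811 + 24*0.1351 + 36*0.1892 + 5*0.1082
= 0.7296 + 7.2960 + 1.7842 + 3.2424 + 6.8112 + 0.5410
= 20.4044

E[X] = 20.4044


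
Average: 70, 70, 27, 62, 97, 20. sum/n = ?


Sum = 70 + 70 + 27 + 62 + 97 + 20 = 346
n = 6
Mean = 346/6 = 57.6667

Mean = 57.6667


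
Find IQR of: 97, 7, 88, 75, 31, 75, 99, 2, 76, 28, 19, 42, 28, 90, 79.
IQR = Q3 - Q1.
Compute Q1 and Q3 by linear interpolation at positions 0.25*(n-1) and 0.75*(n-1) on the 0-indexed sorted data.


Sorted: 2, 7, 19, 28, 28, 31, 42, 75, 75, 76, 79, 88, 90, 97, 99
Q1 (25th %ile) = 28.0000
Q3 (75th %ile) = 83.5000
IQR = 83.5000 - 28.0000 = 55.5000

IQR = 55.5000


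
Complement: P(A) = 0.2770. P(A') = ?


P(not A) = 1 - 0.2770 = 0.7230

P(not A) = 0.7230


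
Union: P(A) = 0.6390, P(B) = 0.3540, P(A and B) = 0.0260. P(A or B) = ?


P(A∪B) = 0.6390 + 0.3540 - 0.0260
= 0.9930 - 0.0260
= 0.9670

P(A∪B) = 0.9670


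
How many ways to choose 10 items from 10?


C(10,10) = 10!/(10! × 0!)
= 3628800/(3628800 × 1)
= 1

C(10,10) = 1


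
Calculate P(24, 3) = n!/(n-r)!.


P(24,3) = 24!/21!
= 620448401733239439360000/51090942171709440000
= 12144

P(24,3) = 12144


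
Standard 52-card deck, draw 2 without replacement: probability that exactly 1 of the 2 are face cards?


Hypergeometric: P(X=1) = C(12,1)·C(40,1) / C(52,2)
= 12 × 40 / 1326
= 480/1326 = 0.3620

P = 0.3620
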